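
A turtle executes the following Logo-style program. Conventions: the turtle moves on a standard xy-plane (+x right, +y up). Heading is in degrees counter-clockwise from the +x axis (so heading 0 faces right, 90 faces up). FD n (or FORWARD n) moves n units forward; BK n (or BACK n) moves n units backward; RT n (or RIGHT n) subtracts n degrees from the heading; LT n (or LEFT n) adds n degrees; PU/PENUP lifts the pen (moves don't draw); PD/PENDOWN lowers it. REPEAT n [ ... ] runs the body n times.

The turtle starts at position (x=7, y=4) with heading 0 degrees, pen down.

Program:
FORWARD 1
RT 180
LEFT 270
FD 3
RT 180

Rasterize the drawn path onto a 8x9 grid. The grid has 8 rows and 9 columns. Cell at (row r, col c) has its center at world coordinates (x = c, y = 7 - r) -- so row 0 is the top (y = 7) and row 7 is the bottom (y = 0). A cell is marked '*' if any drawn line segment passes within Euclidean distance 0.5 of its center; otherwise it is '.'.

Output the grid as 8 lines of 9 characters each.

Segment 0: (7,4) -> (8,4)
Segment 1: (8,4) -> (8,7)

Answer: ........*
........*
........*
.......**
.........
.........
.........
.........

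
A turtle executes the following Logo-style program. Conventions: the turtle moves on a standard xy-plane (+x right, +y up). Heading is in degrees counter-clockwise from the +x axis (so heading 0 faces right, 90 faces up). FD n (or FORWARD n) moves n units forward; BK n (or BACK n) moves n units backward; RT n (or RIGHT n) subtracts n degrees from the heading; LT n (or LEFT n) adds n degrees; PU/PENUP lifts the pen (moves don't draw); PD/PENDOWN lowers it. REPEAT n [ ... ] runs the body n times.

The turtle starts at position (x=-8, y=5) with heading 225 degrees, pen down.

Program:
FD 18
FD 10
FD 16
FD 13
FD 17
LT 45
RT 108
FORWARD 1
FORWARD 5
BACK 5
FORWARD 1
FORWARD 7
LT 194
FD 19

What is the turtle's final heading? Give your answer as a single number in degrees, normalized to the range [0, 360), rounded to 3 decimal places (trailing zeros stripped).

Answer: 356

Derivation:
Executing turtle program step by step:
Start: pos=(-8,5), heading=225, pen down
FD 18: (-8,5) -> (-20.728,-7.728) [heading=225, draw]
FD 10: (-20.728,-7.728) -> (-27.799,-14.799) [heading=225, draw]
FD 16: (-27.799,-14.799) -> (-39.113,-26.113) [heading=225, draw]
FD 13: (-39.113,-26.113) -> (-48.305,-35.305) [heading=225, draw]
FD 17: (-48.305,-35.305) -> (-60.326,-47.326) [heading=225, draw]
LT 45: heading 225 -> 270
RT 108: heading 270 -> 162
FD 1: (-60.326,-47.326) -> (-61.277,-47.017) [heading=162, draw]
FD 5: (-61.277,-47.017) -> (-66.032,-45.472) [heading=162, draw]
BK 5: (-66.032,-45.472) -> (-61.277,-47.017) [heading=162, draw]
FD 1: (-61.277,-47.017) -> (-62.228,-46.708) [heading=162, draw]
FD 7: (-62.228,-46.708) -> (-68.885,-44.545) [heading=162, draw]
LT 194: heading 162 -> 356
FD 19: (-68.885,-44.545) -> (-49.932,-45.87) [heading=356, draw]
Final: pos=(-49.932,-45.87), heading=356, 11 segment(s) drawn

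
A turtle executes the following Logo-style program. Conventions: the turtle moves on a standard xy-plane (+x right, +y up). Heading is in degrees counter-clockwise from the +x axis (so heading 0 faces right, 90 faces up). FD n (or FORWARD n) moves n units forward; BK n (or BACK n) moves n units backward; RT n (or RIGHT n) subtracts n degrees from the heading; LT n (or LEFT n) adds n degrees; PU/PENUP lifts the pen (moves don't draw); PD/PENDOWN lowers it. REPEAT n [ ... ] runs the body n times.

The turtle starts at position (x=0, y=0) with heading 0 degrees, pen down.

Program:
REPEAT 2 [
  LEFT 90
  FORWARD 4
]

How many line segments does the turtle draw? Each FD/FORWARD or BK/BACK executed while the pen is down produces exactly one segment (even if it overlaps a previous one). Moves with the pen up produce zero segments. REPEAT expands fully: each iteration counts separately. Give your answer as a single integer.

Executing turtle program step by step:
Start: pos=(0,0), heading=0, pen down
REPEAT 2 [
  -- iteration 1/2 --
  LT 90: heading 0 -> 90
  FD 4: (0,0) -> (0,4) [heading=90, draw]
  -- iteration 2/2 --
  LT 90: heading 90 -> 180
  FD 4: (0,4) -> (-4,4) [heading=180, draw]
]
Final: pos=(-4,4), heading=180, 2 segment(s) drawn
Segments drawn: 2

Answer: 2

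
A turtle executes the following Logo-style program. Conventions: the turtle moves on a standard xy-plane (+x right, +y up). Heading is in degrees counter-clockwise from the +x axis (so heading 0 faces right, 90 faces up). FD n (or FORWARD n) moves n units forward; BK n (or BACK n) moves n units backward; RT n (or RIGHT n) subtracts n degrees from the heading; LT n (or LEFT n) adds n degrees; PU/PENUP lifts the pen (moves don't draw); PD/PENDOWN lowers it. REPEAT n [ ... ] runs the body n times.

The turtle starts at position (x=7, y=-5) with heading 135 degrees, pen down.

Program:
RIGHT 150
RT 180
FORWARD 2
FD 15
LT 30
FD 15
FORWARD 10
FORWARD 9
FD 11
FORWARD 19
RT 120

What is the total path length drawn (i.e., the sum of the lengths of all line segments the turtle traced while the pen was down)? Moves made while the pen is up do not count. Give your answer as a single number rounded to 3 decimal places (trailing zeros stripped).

Answer: 81

Derivation:
Executing turtle program step by step:
Start: pos=(7,-5), heading=135, pen down
RT 150: heading 135 -> 345
RT 180: heading 345 -> 165
FD 2: (7,-5) -> (5.068,-4.482) [heading=165, draw]
FD 15: (5.068,-4.482) -> (-9.421,-0.6) [heading=165, draw]
LT 30: heading 165 -> 195
FD 15: (-9.421,-0.6) -> (-23.91,-4.482) [heading=195, draw]
FD 10: (-23.91,-4.482) -> (-33.569,-7.071) [heading=195, draw]
FD 9: (-33.569,-7.071) -> (-42.262,-9.4) [heading=195, draw]
FD 11: (-42.262,-9.4) -> (-52.887,-12.247) [heading=195, draw]
FD 19: (-52.887,-12.247) -> (-71.24,-17.164) [heading=195, draw]
RT 120: heading 195 -> 75
Final: pos=(-71.24,-17.164), heading=75, 7 segment(s) drawn

Segment lengths:
  seg 1: (7,-5) -> (5.068,-4.482), length = 2
  seg 2: (5.068,-4.482) -> (-9.421,-0.6), length = 15
  seg 3: (-9.421,-0.6) -> (-23.91,-4.482), length = 15
  seg 4: (-23.91,-4.482) -> (-33.569,-7.071), length = 10
  seg 5: (-33.569,-7.071) -> (-42.262,-9.4), length = 9
  seg 6: (-42.262,-9.4) -> (-52.887,-12.247), length = 11
  seg 7: (-52.887,-12.247) -> (-71.24,-17.164), length = 19
Total = 81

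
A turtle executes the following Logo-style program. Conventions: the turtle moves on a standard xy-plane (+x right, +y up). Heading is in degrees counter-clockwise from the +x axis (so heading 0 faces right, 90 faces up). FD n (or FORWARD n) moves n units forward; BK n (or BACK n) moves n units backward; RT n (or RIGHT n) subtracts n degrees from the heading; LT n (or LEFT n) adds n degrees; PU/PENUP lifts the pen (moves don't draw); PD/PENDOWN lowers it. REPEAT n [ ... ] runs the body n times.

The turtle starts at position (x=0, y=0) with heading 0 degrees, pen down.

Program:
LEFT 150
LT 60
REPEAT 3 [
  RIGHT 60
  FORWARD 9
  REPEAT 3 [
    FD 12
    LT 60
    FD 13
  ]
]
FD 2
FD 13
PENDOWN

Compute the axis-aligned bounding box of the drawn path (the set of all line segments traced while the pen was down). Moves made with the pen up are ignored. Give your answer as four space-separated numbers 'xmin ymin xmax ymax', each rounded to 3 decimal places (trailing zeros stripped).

Executing turtle program step by step:
Start: pos=(0,0), heading=0, pen down
LT 150: heading 0 -> 150
LT 60: heading 150 -> 210
REPEAT 3 [
  -- iteration 1/3 --
  RT 60: heading 210 -> 150
  FD 9: (0,0) -> (-7.794,4.5) [heading=150, draw]
  REPEAT 3 [
    -- iteration 1/3 --
    FD 12: (-7.794,4.5) -> (-18.187,10.5) [heading=150, draw]
    LT 60: heading 150 -> 210
    FD 13: (-18.187,10.5) -> (-29.445,4) [heading=210, draw]
    -- iteration 2/3 --
    FD 12: (-29.445,4) -> (-39.837,-2) [heading=210, draw]
    LT 60: heading 210 -> 270
    FD 13: (-39.837,-2) -> (-39.837,-15) [heading=270, draw]
    -- iteration 3/3 --
    FD 12: (-39.837,-15) -> (-39.837,-27) [heading=270, draw]
    LT 60: heading 270 -> 330
    FD 13: (-39.837,-27) -> (-28.579,-33.5) [heading=330, draw]
  ]
  -- iteration 2/3 --
  RT 60: heading 330 -> 270
  FD 9: (-28.579,-33.5) -> (-28.579,-42.5) [heading=270, draw]
  REPEAT 3 [
    -- iteration 1/3 --
    FD 12: (-28.579,-42.5) -> (-28.579,-54.5) [heading=270, draw]
    LT 60: heading 270 -> 330
    FD 13: (-28.579,-54.5) -> (-17.321,-61) [heading=330, draw]
    -- iteration 2/3 --
    FD 12: (-17.321,-61) -> (-6.928,-67) [heading=330, draw]
    LT 60: heading 330 -> 30
    FD 13: (-6.928,-67) -> (4.33,-60.5) [heading=30, draw]
    -- iteration 3/3 --
    FD 12: (4.33,-60.5) -> (14.722,-54.5) [heading=30, draw]
    LT 60: heading 30 -> 90
    FD 13: (14.722,-54.5) -> (14.722,-41.5) [heading=90, draw]
  ]
  -- iteration 3/3 --
  RT 60: heading 90 -> 30
  FD 9: (14.722,-41.5) -> (22.517,-37) [heading=30, draw]
  REPEAT 3 [
    -- iteration 1/3 --
    FD 12: (22.517,-37) -> (32.909,-31) [heading=30, draw]
    LT 60: heading 30 -> 90
    FD 13: (32.909,-31) -> (32.909,-18) [heading=90, draw]
    -- iteration 2/3 --
    FD 12: (32.909,-18) -> (32.909,-6) [heading=90, draw]
    LT 60: heading 90 -> 150
    FD 13: (32.909,-6) -> (21.651,0.5) [heading=150, draw]
    -- iteration 3/3 --
    FD 12: (21.651,0.5) -> (11.258,6.5) [heading=150, draw]
    LT 60: heading 150 -> 210
    FD 13: (11.258,6.5) -> (0,0) [heading=210, draw]
  ]
]
FD 2: (0,0) -> (-1.732,-1) [heading=210, draw]
FD 13: (-1.732,-1) -> (-12.99,-7.5) [heading=210, draw]
PD: pen down
Final: pos=(-12.99,-7.5), heading=210, 23 segment(s) drawn

Segment endpoints: x in {-39.837, -29.445, -28.579, -28.579, -18.187, -17.321, -12.99, -7.794, -6.928, -1.732, 0, 0, 4.33, 11.258, 14.722, 14.722, 21.651, 22.517, 32.909, 32.909, 32.909}, y in {-67, -61, -60.5, -54.5, -54.5, -42.5, -41.5, -37, -33.5, -31, -27, -18, -15, -7.5, -6, -2, -1, 0, 0, 0.5, 4, 4.5, 6.5, 10.5}
xmin=-39.837, ymin=-67, xmax=32.909, ymax=10.5

Answer: -39.837 -67 32.909 10.5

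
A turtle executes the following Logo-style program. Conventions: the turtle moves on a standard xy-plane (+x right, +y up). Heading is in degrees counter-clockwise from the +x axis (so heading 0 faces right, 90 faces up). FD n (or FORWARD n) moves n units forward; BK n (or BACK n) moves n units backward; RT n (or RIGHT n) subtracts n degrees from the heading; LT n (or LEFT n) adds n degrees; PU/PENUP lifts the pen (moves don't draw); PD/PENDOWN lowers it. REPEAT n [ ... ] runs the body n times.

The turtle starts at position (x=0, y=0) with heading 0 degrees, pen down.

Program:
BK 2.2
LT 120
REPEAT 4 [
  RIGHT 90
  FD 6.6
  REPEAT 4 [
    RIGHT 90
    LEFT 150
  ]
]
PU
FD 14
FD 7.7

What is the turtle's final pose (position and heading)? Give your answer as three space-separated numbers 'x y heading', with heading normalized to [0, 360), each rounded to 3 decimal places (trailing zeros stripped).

Answer: 21.032 5.716 0

Derivation:
Executing turtle program step by step:
Start: pos=(0,0), heading=0, pen down
BK 2.2: (0,0) -> (-2.2,0) [heading=0, draw]
LT 120: heading 0 -> 120
REPEAT 4 [
  -- iteration 1/4 --
  RT 90: heading 120 -> 30
  FD 6.6: (-2.2,0) -> (3.516,3.3) [heading=30, draw]
  REPEAT 4 [
    -- iteration 1/4 --
    RT 90: heading 30 -> 300
    LT 150: heading 300 -> 90
    -- iteration 2/4 --
    RT 90: heading 90 -> 0
    LT 150: heading 0 -> 150
    -- iteration 3/4 --
    RT 90: heading 150 -> 60
    LT 150: heading 60 -> 210
    -- iteration 4/4 --
    RT 90: heading 210 -> 120
    LT 150: heading 120 -> 270
  ]
  -- iteration 2/4 --
  RT 90: heading 270 -> 180
  FD 6.6: (3.516,3.3) -> (-3.084,3.3) [heading=180, draw]
  REPEAT 4 [
    -- iteration 1/4 --
    RT 90: heading 180 -> 90
    LT 150: heading 90 -> 240
    -- iteration 2/4 --
    RT 90: heading 240 -> 150
    LT 150: heading 150 -> 300
    -- iteration 3/4 --
    RT 90: heading 300 -> 210
    LT 150: heading 210 -> 0
    -- iteration 4/4 --
    RT 90: heading 0 -> 270
    LT 150: heading 270 -> 60
  ]
  -- iteration 3/4 --
  RT 90: heading 60 -> 330
  FD 6.6: (-3.084,3.3) -> (2.632,0) [heading=330, draw]
  REPEAT 4 [
    -- iteration 1/4 --
    RT 90: heading 330 -> 240
    LT 150: heading 240 -> 30
    -- iteration 2/4 --
    RT 90: heading 30 -> 300
    LT 150: heading 300 -> 90
    -- iteration 3/4 --
    RT 90: heading 90 -> 0
    LT 150: heading 0 -> 150
    -- iteration 4/4 --
    RT 90: heading 150 -> 60
    LT 150: heading 60 -> 210
  ]
  -- iteration 4/4 --
  RT 90: heading 210 -> 120
  FD 6.6: (2.632,0) -> (-0.668,5.716) [heading=120, draw]
  REPEAT 4 [
    -- iteration 1/4 --
    RT 90: heading 120 -> 30
    LT 150: heading 30 -> 180
    -- iteration 2/4 --
    RT 90: heading 180 -> 90
    LT 150: heading 90 -> 240
    -- iteration 3/4 --
    RT 90: heading 240 -> 150
    LT 150: heading 150 -> 300
    -- iteration 4/4 --
    RT 90: heading 300 -> 210
    LT 150: heading 210 -> 0
  ]
]
PU: pen up
FD 14: (-0.668,5.716) -> (13.332,5.716) [heading=0, move]
FD 7.7: (13.332,5.716) -> (21.032,5.716) [heading=0, move]
Final: pos=(21.032,5.716), heading=0, 5 segment(s) drawn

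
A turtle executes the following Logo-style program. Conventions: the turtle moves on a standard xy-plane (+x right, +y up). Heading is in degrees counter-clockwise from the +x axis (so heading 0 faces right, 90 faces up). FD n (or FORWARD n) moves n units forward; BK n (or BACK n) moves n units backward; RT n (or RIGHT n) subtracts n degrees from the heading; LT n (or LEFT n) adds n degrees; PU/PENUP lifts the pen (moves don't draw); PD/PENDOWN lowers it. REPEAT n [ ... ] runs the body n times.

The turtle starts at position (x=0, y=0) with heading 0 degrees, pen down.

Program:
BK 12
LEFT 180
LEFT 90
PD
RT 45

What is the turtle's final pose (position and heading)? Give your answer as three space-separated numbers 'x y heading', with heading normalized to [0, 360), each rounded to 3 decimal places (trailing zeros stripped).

Answer: -12 0 225

Derivation:
Executing turtle program step by step:
Start: pos=(0,0), heading=0, pen down
BK 12: (0,0) -> (-12,0) [heading=0, draw]
LT 180: heading 0 -> 180
LT 90: heading 180 -> 270
PD: pen down
RT 45: heading 270 -> 225
Final: pos=(-12,0), heading=225, 1 segment(s) drawn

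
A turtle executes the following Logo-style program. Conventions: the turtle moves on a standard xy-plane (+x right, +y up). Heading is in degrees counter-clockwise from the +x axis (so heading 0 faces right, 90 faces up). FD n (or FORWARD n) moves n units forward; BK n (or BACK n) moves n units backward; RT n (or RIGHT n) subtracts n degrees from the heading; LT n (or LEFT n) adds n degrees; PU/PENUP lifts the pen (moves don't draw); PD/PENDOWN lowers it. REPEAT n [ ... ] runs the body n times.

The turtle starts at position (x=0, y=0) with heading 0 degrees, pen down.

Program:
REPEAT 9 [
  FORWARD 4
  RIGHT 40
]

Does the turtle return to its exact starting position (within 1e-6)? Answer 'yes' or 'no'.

Executing turtle program step by step:
Start: pos=(0,0), heading=0, pen down
REPEAT 9 [
  -- iteration 1/9 --
  FD 4: (0,0) -> (4,0) [heading=0, draw]
  RT 40: heading 0 -> 320
  -- iteration 2/9 --
  FD 4: (4,0) -> (7.064,-2.571) [heading=320, draw]
  RT 40: heading 320 -> 280
  -- iteration 3/9 --
  FD 4: (7.064,-2.571) -> (7.759,-6.51) [heading=280, draw]
  RT 40: heading 280 -> 240
  -- iteration 4/9 --
  FD 4: (7.759,-6.51) -> (5.759,-9.974) [heading=240, draw]
  RT 40: heading 240 -> 200
  -- iteration 5/9 --
  FD 4: (5.759,-9.974) -> (2,-11.343) [heading=200, draw]
  RT 40: heading 200 -> 160
  -- iteration 6/9 --
  FD 4: (2,-11.343) -> (-1.759,-9.974) [heading=160, draw]
  RT 40: heading 160 -> 120
  -- iteration 7/9 --
  FD 4: (-1.759,-9.974) -> (-3.759,-6.51) [heading=120, draw]
  RT 40: heading 120 -> 80
  -- iteration 8/9 --
  FD 4: (-3.759,-6.51) -> (-3.064,-2.571) [heading=80, draw]
  RT 40: heading 80 -> 40
  -- iteration 9/9 --
  FD 4: (-3.064,-2.571) -> (0,0) [heading=40, draw]
  RT 40: heading 40 -> 0
]
Final: pos=(0,0), heading=0, 9 segment(s) drawn

Start position: (0, 0)
Final position: (0, 0)
Distance = 0; < 1e-6 -> CLOSED

Answer: yes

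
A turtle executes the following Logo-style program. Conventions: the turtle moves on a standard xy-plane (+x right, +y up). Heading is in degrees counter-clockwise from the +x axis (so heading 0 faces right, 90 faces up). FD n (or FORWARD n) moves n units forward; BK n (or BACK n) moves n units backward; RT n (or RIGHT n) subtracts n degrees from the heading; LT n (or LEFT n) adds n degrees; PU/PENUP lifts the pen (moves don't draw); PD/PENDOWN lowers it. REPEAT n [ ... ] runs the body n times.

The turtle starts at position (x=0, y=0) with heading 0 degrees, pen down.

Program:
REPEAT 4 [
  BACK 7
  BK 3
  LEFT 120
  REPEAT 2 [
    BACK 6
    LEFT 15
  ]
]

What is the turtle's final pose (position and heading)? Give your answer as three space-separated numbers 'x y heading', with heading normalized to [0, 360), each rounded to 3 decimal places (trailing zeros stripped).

Answer: 4.236 -7.732 240

Derivation:
Executing turtle program step by step:
Start: pos=(0,0), heading=0, pen down
REPEAT 4 [
  -- iteration 1/4 --
  BK 7: (0,0) -> (-7,0) [heading=0, draw]
  BK 3: (-7,0) -> (-10,0) [heading=0, draw]
  LT 120: heading 0 -> 120
  REPEAT 2 [
    -- iteration 1/2 --
    BK 6: (-10,0) -> (-7,-5.196) [heading=120, draw]
    LT 15: heading 120 -> 135
    -- iteration 2/2 --
    BK 6: (-7,-5.196) -> (-2.757,-9.439) [heading=135, draw]
    LT 15: heading 135 -> 150
  ]
  -- iteration 2/4 --
  BK 7: (-2.757,-9.439) -> (3.305,-12.939) [heading=150, draw]
  BK 3: (3.305,-12.939) -> (5.903,-14.439) [heading=150, draw]
  LT 120: heading 150 -> 270
  REPEAT 2 [
    -- iteration 1/2 --
    BK 6: (5.903,-14.439) -> (5.903,-8.439) [heading=270, draw]
    LT 15: heading 270 -> 285
    -- iteration 2/2 --
    BK 6: (5.903,-8.439) -> (4.35,-2.643) [heading=285, draw]
    LT 15: heading 285 -> 300
  ]
  -- iteration 3/4 --
  BK 7: (4.35,-2.643) -> (0.85,3.419) [heading=300, draw]
  BK 3: (0.85,3.419) -> (-0.65,6.017) [heading=300, draw]
  LT 120: heading 300 -> 60
  REPEAT 2 [
    -- iteration 1/2 --
    BK 6: (-0.65,6.017) -> (-3.65,0.821) [heading=60, draw]
    LT 15: heading 60 -> 75
    -- iteration 2/2 --
    BK 6: (-3.65,0.821) -> (-5.203,-4.975) [heading=75, draw]
    LT 15: heading 75 -> 90
  ]
  -- iteration 4/4 --
  BK 7: (-5.203,-4.975) -> (-5.203,-11.975) [heading=90, draw]
  BK 3: (-5.203,-11.975) -> (-5.203,-14.975) [heading=90, draw]
  LT 120: heading 90 -> 210
  REPEAT 2 [
    -- iteration 1/2 --
    BK 6: (-5.203,-14.975) -> (-0.007,-11.975) [heading=210, draw]
    LT 15: heading 210 -> 225
    -- iteration 2/2 --
    BK 6: (-0.007,-11.975) -> (4.236,-7.732) [heading=225, draw]
    LT 15: heading 225 -> 240
  ]
]
Final: pos=(4.236,-7.732), heading=240, 16 segment(s) drawn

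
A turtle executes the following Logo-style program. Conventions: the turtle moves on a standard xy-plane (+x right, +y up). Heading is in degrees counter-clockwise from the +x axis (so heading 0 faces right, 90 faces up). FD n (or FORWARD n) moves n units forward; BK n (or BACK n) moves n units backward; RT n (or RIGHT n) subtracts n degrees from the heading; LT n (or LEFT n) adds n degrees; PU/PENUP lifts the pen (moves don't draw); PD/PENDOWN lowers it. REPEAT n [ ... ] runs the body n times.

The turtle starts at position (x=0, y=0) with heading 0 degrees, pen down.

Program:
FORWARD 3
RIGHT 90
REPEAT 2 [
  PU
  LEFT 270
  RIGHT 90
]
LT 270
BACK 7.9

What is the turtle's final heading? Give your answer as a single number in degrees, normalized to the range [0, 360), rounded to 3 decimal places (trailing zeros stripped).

Answer: 180

Derivation:
Executing turtle program step by step:
Start: pos=(0,0), heading=0, pen down
FD 3: (0,0) -> (3,0) [heading=0, draw]
RT 90: heading 0 -> 270
REPEAT 2 [
  -- iteration 1/2 --
  PU: pen up
  LT 270: heading 270 -> 180
  RT 90: heading 180 -> 90
  -- iteration 2/2 --
  PU: pen up
  LT 270: heading 90 -> 0
  RT 90: heading 0 -> 270
]
LT 270: heading 270 -> 180
BK 7.9: (3,0) -> (10.9,0) [heading=180, move]
Final: pos=(10.9,0), heading=180, 1 segment(s) drawn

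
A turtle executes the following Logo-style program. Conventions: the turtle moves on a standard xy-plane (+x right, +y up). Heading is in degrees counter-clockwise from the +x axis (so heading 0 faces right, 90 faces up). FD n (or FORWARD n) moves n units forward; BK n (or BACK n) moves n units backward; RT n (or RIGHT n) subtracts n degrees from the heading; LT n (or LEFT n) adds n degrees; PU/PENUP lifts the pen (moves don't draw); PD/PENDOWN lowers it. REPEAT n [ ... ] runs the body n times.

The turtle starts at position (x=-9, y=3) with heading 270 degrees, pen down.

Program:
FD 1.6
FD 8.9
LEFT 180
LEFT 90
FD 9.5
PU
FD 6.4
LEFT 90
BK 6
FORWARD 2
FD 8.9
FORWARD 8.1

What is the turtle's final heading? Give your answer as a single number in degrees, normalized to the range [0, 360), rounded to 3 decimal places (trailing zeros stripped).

Answer: 270

Derivation:
Executing turtle program step by step:
Start: pos=(-9,3), heading=270, pen down
FD 1.6: (-9,3) -> (-9,1.4) [heading=270, draw]
FD 8.9: (-9,1.4) -> (-9,-7.5) [heading=270, draw]
LT 180: heading 270 -> 90
LT 90: heading 90 -> 180
FD 9.5: (-9,-7.5) -> (-18.5,-7.5) [heading=180, draw]
PU: pen up
FD 6.4: (-18.5,-7.5) -> (-24.9,-7.5) [heading=180, move]
LT 90: heading 180 -> 270
BK 6: (-24.9,-7.5) -> (-24.9,-1.5) [heading=270, move]
FD 2: (-24.9,-1.5) -> (-24.9,-3.5) [heading=270, move]
FD 8.9: (-24.9,-3.5) -> (-24.9,-12.4) [heading=270, move]
FD 8.1: (-24.9,-12.4) -> (-24.9,-20.5) [heading=270, move]
Final: pos=(-24.9,-20.5), heading=270, 3 segment(s) drawn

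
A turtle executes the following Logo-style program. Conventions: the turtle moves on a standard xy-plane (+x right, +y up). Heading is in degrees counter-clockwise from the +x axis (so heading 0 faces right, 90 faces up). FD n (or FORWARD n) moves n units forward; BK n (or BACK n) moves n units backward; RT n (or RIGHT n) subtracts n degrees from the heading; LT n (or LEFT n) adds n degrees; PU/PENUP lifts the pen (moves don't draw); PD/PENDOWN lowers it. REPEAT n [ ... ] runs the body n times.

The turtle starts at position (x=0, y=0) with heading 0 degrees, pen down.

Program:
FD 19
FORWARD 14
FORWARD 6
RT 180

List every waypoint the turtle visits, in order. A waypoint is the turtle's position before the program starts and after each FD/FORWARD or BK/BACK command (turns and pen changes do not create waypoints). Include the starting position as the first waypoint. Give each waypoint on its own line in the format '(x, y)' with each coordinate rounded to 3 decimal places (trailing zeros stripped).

Executing turtle program step by step:
Start: pos=(0,0), heading=0, pen down
FD 19: (0,0) -> (19,0) [heading=0, draw]
FD 14: (19,0) -> (33,0) [heading=0, draw]
FD 6: (33,0) -> (39,0) [heading=0, draw]
RT 180: heading 0 -> 180
Final: pos=(39,0), heading=180, 3 segment(s) drawn
Waypoints (4 total):
(0, 0)
(19, 0)
(33, 0)
(39, 0)

Answer: (0, 0)
(19, 0)
(33, 0)
(39, 0)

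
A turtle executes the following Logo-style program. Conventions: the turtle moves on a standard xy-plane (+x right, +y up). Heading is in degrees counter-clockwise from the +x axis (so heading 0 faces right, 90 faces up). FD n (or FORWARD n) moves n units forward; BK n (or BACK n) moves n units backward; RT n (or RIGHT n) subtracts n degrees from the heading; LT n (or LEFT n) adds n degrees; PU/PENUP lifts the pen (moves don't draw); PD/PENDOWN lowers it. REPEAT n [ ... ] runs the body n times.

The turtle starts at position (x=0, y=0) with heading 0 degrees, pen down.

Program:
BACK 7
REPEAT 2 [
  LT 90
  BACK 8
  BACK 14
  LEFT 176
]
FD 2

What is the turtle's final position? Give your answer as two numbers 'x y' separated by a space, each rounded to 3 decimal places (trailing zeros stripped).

Executing turtle program step by step:
Start: pos=(0,0), heading=0, pen down
BK 7: (0,0) -> (-7,0) [heading=0, draw]
REPEAT 2 [
  -- iteration 1/2 --
  LT 90: heading 0 -> 90
  BK 8: (-7,0) -> (-7,-8) [heading=90, draw]
  BK 14: (-7,-8) -> (-7,-22) [heading=90, draw]
  LT 176: heading 90 -> 266
  -- iteration 2/2 --
  LT 90: heading 266 -> 356
  BK 8: (-7,-22) -> (-14.981,-21.442) [heading=356, draw]
  BK 14: (-14.981,-21.442) -> (-28.946,-20.465) [heading=356, draw]
  LT 176: heading 356 -> 172
]
FD 2: (-28.946,-20.465) -> (-30.927,-20.187) [heading=172, draw]
Final: pos=(-30.927,-20.187), heading=172, 6 segment(s) drawn

Answer: -30.927 -20.187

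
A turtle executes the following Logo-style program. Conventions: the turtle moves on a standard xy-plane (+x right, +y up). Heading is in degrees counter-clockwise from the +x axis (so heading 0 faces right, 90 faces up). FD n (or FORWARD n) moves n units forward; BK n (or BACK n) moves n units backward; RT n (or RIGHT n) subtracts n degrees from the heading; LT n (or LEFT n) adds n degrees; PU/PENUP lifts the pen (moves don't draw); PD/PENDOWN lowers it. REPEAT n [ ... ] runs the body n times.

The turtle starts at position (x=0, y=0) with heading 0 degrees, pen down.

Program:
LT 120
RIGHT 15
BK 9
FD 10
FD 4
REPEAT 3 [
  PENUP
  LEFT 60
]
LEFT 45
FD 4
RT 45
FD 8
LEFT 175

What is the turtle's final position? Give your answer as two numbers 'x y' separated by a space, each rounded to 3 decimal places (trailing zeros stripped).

Answer: 4.241 -4.898

Derivation:
Executing turtle program step by step:
Start: pos=(0,0), heading=0, pen down
LT 120: heading 0 -> 120
RT 15: heading 120 -> 105
BK 9: (0,0) -> (2.329,-8.693) [heading=105, draw]
FD 10: (2.329,-8.693) -> (-0.259,0.966) [heading=105, draw]
FD 4: (-0.259,0.966) -> (-1.294,4.83) [heading=105, draw]
REPEAT 3 [
  -- iteration 1/3 --
  PU: pen up
  LT 60: heading 105 -> 165
  -- iteration 2/3 --
  PU: pen up
  LT 60: heading 165 -> 225
  -- iteration 3/3 --
  PU: pen up
  LT 60: heading 225 -> 285
]
LT 45: heading 285 -> 330
FD 4: (-1.294,4.83) -> (2.17,2.83) [heading=330, move]
RT 45: heading 330 -> 285
FD 8: (2.17,2.83) -> (4.241,-4.898) [heading=285, move]
LT 175: heading 285 -> 100
Final: pos=(4.241,-4.898), heading=100, 3 segment(s) drawn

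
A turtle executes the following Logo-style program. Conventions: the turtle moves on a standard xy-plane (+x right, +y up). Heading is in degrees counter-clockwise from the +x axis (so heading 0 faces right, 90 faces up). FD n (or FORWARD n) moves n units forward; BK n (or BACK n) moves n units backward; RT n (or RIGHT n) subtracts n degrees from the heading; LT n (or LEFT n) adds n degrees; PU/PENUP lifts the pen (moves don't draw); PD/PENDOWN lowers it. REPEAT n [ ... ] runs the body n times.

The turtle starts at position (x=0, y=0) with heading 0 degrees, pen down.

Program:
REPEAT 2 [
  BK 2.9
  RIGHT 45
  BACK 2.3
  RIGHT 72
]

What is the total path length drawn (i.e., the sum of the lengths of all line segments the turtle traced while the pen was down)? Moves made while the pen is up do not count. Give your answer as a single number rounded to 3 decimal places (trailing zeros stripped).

Executing turtle program step by step:
Start: pos=(0,0), heading=0, pen down
REPEAT 2 [
  -- iteration 1/2 --
  BK 2.9: (0,0) -> (-2.9,0) [heading=0, draw]
  RT 45: heading 0 -> 315
  BK 2.3: (-2.9,0) -> (-4.526,1.626) [heading=315, draw]
  RT 72: heading 315 -> 243
  -- iteration 2/2 --
  BK 2.9: (-4.526,1.626) -> (-3.21,4.21) [heading=243, draw]
  RT 45: heading 243 -> 198
  BK 2.3: (-3.21,4.21) -> (-1.022,4.921) [heading=198, draw]
  RT 72: heading 198 -> 126
]
Final: pos=(-1.022,4.921), heading=126, 4 segment(s) drawn

Segment lengths:
  seg 1: (0,0) -> (-2.9,0), length = 2.9
  seg 2: (-2.9,0) -> (-4.526,1.626), length = 2.3
  seg 3: (-4.526,1.626) -> (-3.21,4.21), length = 2.9
  seg 4: (-3.21,4.21) -> (-1.022,4.921), length = 2.3
Total = 10.4

Answer: 10.4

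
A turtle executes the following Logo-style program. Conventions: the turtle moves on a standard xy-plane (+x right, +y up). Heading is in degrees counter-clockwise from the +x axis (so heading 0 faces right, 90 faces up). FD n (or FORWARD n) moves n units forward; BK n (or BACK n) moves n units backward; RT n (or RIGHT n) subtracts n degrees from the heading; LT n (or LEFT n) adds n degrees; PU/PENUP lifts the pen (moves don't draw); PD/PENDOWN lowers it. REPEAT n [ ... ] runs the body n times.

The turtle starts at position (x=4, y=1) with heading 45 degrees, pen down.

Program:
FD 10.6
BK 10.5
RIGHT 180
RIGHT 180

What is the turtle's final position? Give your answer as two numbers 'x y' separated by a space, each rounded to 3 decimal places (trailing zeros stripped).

Executing turtle program step by step:
Start: pos=(4,1), heading=45, pen down
FD 10.6: (4,1) -> (11.495,8.495) [heading=45, draw]
BK 10.5: (11.495,8.495) -> (4.071,1.071) [heading=45, draw]
RT 180: heading 45 -> 225
RT 180: heading 225 -> 45
Final: pos=(4.071,1.071), heading=45, 2 segment(s) drawn

Answer: 4.071 1.071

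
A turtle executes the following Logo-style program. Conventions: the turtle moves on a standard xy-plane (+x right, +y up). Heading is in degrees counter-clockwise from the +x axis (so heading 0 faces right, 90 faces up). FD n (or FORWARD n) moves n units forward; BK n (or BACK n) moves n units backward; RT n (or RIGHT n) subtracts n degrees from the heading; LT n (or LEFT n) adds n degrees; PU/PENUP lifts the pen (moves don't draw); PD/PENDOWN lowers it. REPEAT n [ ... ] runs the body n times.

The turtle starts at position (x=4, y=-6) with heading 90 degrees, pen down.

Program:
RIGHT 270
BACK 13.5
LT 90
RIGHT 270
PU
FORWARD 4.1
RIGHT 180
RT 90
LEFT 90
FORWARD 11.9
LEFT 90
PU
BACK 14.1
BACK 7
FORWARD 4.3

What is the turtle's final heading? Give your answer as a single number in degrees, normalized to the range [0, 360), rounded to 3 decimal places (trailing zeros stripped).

Answer: 270

Derivation:
Executing turtle program step by step:
Start: pos=(4,-6), heading=90, pen down
RT 270: heading 90 -> 180
BK 13.5: (4,-6) -> (17.5,-6) [heading=180, draw]
LT 90: heading 180 -> 270
RT 270: heading 270 -> 0
PU: pen up
FD 4.1: (17.5,-6) -> (21.6,-6) [heading=0, move]
RT 180: heading 0 -> 180
RT 90: heading 180 -> 90
LT 90: heading 90 -> 180
FD 11.9: (21.6,-6) -> (9.7,-6) [heading=180, move]
LT 90: heading 180 -> 270
PU: pen up
BK 14.1: (9.7,-6) -> (9.7,8.1) [heading=270, move]
BK 7: (9.7,8.1) -> (9.7,15.1) [heading=270, move]
FD 4.3: (9.7,15.1) -> (9.7,10.8) [heading=270, move]
Final: pos=(9.7,10.8), heading=270, 1 segment(s) drawn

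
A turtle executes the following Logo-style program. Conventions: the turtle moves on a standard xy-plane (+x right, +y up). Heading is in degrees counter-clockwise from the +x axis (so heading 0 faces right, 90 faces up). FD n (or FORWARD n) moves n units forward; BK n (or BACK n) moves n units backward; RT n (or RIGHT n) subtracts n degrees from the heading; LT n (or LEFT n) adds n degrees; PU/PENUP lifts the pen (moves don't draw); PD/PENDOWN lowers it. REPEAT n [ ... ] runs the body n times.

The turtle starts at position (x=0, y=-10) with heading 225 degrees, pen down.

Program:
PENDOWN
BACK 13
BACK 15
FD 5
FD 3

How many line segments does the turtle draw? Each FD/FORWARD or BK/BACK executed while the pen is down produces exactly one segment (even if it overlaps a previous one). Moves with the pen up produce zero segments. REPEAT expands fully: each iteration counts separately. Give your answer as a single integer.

Answer: 4

Derivation:
Executing turtle program step by step:
Start: pos=(0,-10), heading=225, pen down
PD: pen down
BK 13: (0,-10) -> (9.192,-0.808) [heading=225, draw]
BK 15: (9.192,-0.808) -> (19.799,9.799) [heading=225, draw]
FD 5: (19.799,9.799) -> (16.263,6.263) [heading=225, draw]
FD 3: (16.263,6.263) -> (14.142,4.142) [heading=225, draw]
Final: pos=(14.142,4.142), heading=225, 4 segment(s) drawn
Segments drawn: 4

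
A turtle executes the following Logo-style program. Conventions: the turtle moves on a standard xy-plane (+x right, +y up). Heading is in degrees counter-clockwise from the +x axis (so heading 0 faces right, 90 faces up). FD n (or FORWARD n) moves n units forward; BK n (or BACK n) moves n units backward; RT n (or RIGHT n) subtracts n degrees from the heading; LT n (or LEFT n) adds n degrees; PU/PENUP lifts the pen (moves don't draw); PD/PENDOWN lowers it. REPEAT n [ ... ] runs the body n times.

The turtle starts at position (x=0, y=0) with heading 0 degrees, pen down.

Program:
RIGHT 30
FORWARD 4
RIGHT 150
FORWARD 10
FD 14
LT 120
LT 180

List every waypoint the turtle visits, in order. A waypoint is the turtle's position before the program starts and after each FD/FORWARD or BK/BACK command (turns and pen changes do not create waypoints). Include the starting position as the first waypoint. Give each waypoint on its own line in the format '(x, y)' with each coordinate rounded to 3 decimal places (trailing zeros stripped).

Answer: (0, 0)
(3.464, -2)
(-6.536, -2)
(-20.536, -2)

Derivation:
Executing turtle program step by step:
Start: pos=(0,0), heading=0, pen down
RT 30: heading 0 -> 330
FD 4: (0,0) -> (3.464,-2) [heading=330, draw]
RT 150: heading 330 -> 180
FD 10: (3.464,-2) -> (-6.536,-2) [heading=180, draw]
FD 14: (-6.536,-2) -> (-20.536,-2) [heading=180, draw]
LT 120: heading 180 -> 300
LT 180: heading 300 -> 120
Final: pos=(-20.536,-2), heading=120, 3 segment(s) drawn
Waypoints (4 total):
(0, 0)
(3.464, -2)
(-6.536, -2)
(-20.536, -2)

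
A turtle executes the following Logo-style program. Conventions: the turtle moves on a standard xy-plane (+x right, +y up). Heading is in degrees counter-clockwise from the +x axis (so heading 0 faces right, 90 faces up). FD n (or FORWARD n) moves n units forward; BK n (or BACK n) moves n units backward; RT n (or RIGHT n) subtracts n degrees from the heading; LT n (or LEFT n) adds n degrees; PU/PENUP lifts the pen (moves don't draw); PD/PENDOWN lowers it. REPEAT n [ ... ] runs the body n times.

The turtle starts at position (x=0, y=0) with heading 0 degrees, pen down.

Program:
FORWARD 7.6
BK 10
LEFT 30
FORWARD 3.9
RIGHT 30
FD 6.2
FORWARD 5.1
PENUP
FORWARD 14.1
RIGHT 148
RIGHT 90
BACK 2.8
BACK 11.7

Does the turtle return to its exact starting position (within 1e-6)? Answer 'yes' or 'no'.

Answer: no

Derivation:
Executing turtle program step by step:
Start: pos=(0,0), heading=0, pen down
FD 7.6: (0,0) -> (7.6,0) [heading=0, draw]
BK 10: (7.6,0) -> (-2.4,0) [heading=0, draw]
LT 30: heading 0 -> 30
FD 3.9: (-2.4,0) -> (0.977,1.95) [heading=30, draw]
RT 30: heading 30 -> 0
FD 6.2: (0.977,1.95) -> (7.177,1.95) [heading=0, draw]
FD 5.1: (7.177,1.95) -> (12.277,1.95) [heading=0, draw]
PU: pen up
FD 14.1: (12.277,1.95) -> (26.377,1.95) [heading=0, move]
RT 148: heading 0 -> 212
RT 90: heading 212 -> 122
BK 2.8: (26.377,1.95) -> (27.861,-0.425) [heading=122, move]
BK 11.7: (27.861,-0.425) -> (34.061,-10.347) [heading=122, move]
Final: pos=(34.061,-10.347), heading=122, 5 segment(s) drawn

Start position: (0, 0)
Final position: (34.061, -10.347)
Distance = 35.598; >= 1e-6 -> NOT closed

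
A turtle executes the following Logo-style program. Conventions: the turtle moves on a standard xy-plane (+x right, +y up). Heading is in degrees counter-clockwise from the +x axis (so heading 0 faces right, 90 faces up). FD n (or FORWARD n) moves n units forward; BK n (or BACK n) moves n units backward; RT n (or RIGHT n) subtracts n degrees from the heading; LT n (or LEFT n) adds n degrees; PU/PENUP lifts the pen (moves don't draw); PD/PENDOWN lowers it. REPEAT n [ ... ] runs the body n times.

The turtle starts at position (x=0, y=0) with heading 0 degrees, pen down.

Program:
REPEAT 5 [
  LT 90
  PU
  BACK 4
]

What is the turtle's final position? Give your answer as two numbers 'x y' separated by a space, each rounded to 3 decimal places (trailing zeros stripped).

Answer: 0 -4

Derivation:
Executing turtle program step by step:
Start: pos=(0,0), heading=0, pen down
REPEAT 5 [
  -- iteration 1/5 --
  LT 90: heading 0 -> 90
  PU: pen up
  BK 4: (0,0) -> (0,-4) [heading=90, move]
  -- iteration 2/5 --
  LT 90: heading 90 -> 180
  PU: pen up
  BK 4: (0,-4) -> (4,-4) [heading=180, move]
  -- iteration 3/5 --
  LT 90: heading 180 -> 270
  PU: pen up
  BK 4: (4,-4) -> (4,0) [heading=270, move]
  -- iteration 4/5 --
  LT 90: heading 270 -> 0
  PU: pen up
  BK 4: (4,0) -> (0,0) [heading=0, move]
  -- iteration 5/5 --
  LT 90: heading 0 -> 90
  PU: pen up
  BK 4: (0,0) -> (0,-4) [heading=90, move]
]
Final: pos=(0,-4), heading=90, 0 segment(s) drawn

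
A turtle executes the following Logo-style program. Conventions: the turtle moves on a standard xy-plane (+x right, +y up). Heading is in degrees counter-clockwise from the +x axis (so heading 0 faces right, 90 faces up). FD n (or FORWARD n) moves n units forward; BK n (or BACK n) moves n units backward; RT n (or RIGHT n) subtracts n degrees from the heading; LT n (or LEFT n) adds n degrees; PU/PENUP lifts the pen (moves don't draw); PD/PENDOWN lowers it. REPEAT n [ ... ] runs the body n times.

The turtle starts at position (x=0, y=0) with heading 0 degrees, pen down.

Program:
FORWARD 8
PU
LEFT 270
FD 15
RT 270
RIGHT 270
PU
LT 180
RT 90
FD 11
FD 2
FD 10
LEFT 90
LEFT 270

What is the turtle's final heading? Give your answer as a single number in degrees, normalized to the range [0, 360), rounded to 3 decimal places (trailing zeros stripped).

Executing turtle program step by step:
Start: pos=(0,0), heading=0, pen down
FD 8: (0,0) -> (8,0) [heading=0, draw]
PU: pen up
LT 270: heading 0 -> 270
FD 15: (8,0) -> (8,-15) [heading=270, move]
RT 270: heading 270 -> 0
RT 270: heading 0 -> 90
PU: pen up
LT 180: heading 90 -> 270
RT 90: heading 270 -> 180
FD 11: (8,-15) -> (-3,-15) [heading=180, move]
FD 2: (-3,-15) -> (-5,-15) [heading=180, move]
FD 10: (-5,-15) -> (-15,-15) [heading=180, move]
LT 90: heading 180 -> 270
LT 270: heading 270 -> 180
Final: pos=(-15,-15), heading=180, 1 segment(s) drawn

Answer: 180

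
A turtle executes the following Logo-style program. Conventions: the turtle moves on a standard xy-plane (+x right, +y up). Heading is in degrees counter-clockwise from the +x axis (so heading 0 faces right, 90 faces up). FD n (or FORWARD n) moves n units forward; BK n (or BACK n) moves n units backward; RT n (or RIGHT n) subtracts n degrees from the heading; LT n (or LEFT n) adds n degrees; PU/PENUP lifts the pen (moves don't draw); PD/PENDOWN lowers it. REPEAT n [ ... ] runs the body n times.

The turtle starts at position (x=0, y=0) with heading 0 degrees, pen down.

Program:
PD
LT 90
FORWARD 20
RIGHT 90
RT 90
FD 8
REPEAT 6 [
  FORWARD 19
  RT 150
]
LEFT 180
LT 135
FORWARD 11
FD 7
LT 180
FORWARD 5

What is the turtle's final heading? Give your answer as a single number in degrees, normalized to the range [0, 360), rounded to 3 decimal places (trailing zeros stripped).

Executing turtle program step by step:
Start: pos=(0,0), heading=0, pen down
PD: pen down
LT 90: heading 0 -> 90
FD 20: (0,0) -> (0,20) [heading=90, draw]
RT 90: heading 90 -> 0
RT 90: heading 0 -> 270
FD 8: (0,20) -> (0,12) [heading=270, draw]
REPEAT 6 [
  -- iteration 1/6 --
  FD 19: (0,12) -> (0,-7) [heading=270, draw]
  RT 150: heading 270 -> 120
  -- iteration 2/6 --
  FD 19: (0,-7) -> (-9.5,9.454) [heading=120, draw]
  RT 150: heading 120 -> 330
  -- iteration 3/6 --
  FD 19: (-9.5,9.454) -> (6.954,-0.046) [heading=330, draw]
  RT 150: heading 330 -> 180
  -- iteration 4/6 --
  FD 19: (6.954,-0.046) -> (-12.046,-0.046) [heading=180, draw]
  RT 150: heading 180 -> 30
  -- iteration 5/6 --
  FD 19: (-12.046,-0.046) -> (4.409,9.454) [heading=30, draw]
  RT 150: heading 30 -> 240
  -- iteration 6/6 --
  FD 19: (4.409,9.454) -> (-5.091,-7) [heading=240, draw]
  RT 150: heading 240 -> 90
]
LT 180: heading 90 -> 270
LT 135: heading 270 -> 45
FD 11: (-5.091,-7) -> (2.687,0.778) [heading=45, draw]
FD 7: (2.687,0.778) -> (7.637,5.728) [heading=45, draw]
LT 180: heading 45 -> 225
FD 5: (7.637,5.728) -> (4.101,2.192) [heading=225, draw]
Final: pos=(4.101,2.192), heading=225, 11 segment(s) drawn

Answer: 225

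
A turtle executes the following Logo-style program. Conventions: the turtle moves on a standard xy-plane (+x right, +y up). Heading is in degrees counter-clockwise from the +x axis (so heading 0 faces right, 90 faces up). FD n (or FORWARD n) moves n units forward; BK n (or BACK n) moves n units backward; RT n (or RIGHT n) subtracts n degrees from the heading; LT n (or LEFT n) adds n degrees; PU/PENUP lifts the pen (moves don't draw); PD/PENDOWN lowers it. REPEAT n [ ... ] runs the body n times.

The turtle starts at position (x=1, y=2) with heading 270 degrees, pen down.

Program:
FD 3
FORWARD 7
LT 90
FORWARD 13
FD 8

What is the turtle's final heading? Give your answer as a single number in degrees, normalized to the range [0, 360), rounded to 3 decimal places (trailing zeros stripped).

Answer: 0

Derivation:
Executing turtle program step by step:
Start: pos=(1,2), heading=270, pen down
FD 3: (1,2) -> (1,-1) [heading=270, draw]
FD 7: (1,-1) -> (1,-8) [heading=270, draw]
LT 90: heading 270 -> 0
FD 13: (1,-8) -> (14,-8) [heading=0, draw]
FD 8: (14,-8) -> (22,-8) [heading=0, draw]
Final: pos=(22,-8), heading=0, 4 segment(s) drawn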